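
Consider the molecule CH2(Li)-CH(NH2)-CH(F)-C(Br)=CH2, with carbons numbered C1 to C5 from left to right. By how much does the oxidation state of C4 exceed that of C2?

C4: 3C, 1Br → 0 + 1 = +1
C2: 2C, 1H, 1N → 0 − 1 + 1 = 0
Difference: +1 − (0) = +1.

+1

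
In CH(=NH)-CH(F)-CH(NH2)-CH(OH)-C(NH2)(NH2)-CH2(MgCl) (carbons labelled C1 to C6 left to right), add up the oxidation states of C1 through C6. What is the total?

0

Tallying each carbon's bonds:
C1: 1C, 1H, 2N → 0 − 1 + 2 = +1
C2: 2C, 1H, 1F → 0 − 1 + 1 = 0
C3: 2C, 1H, 1N → 0 − 1 + 1 = 0
C4: 2C, 1H, 1O → 0 − 1 + 1 = 0
C5: 2C, 2N → 0 + 2 = +2
C6: 1C, 2H, 1Mg → 0 − 2 − 1 = -3
Sum = +1 + 0 + 0 + 0 + 2 − 3 = 0.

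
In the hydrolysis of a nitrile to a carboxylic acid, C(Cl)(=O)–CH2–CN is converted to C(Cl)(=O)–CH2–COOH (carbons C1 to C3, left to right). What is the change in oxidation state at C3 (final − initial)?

0

Before: C3 has 1 bond to C, 3 bonds to N → oxidation state +3.
After: C3 has 1 bond to C, 3 bonds to O → oxidation state +3.
Δ = +3 − (+3) = 0, so no net redox change at C3.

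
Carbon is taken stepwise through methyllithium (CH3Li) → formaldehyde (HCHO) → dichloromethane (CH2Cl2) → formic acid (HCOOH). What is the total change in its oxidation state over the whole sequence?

+6

Carbon oxidation states along the series — methyllithium: -4, formaldehyde: 0, dichloromethane: 0, formic acid: +2.
Net change = +2 − (-4) = +6.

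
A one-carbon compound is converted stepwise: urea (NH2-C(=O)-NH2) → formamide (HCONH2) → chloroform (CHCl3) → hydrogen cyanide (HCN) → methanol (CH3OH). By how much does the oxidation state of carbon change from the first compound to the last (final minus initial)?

Carbon oxidation states along the series — urea: +4, formamide: +2, chloroform: +2, hydrogen cyanide: +2, methanol: -2.
Net change = -2 − (+4) = -6.

-6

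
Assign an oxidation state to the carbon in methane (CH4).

-4

The carbon has one bond to H (-1), one bond to H (-1), one bond to H (-1), one bond to H (-1).
Oxidation state = -1 − 1 − 1 − 1 = -4.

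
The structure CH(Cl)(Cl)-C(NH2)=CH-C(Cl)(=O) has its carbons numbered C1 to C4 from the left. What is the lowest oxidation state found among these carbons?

Tallying each carbon's bonds:
C1: 1C, 1H, 2Cl → 0 − 1 + 2 = +1
C2: 3C, 1N → 0 + 1 = +1
C3: 3C, 1H → 0 − 1 = -1
C4: 1C, 2O, 1Cl → 0 + 2 + 1 = +3
The lowest value is -1.

-1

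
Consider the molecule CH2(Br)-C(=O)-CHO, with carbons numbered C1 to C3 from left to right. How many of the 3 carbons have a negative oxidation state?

1

Tallying each carbon's bonds:
C1: 1C, 2H, 1Br → 0 − 2 + 1 = -1
C2: 2C, 2O → 0 + 2 = +2
C3: 1C, 1H, 2O → 0 − 1 + 2 = +1
1 carbon (C1) meets the condition.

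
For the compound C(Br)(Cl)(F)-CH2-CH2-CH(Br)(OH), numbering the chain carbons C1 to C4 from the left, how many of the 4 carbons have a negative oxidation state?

Each bond to a more electronegative atom (O, N, halogen) counts +1, each bond to a less electronegative atom (H, metal, B, Si) counts −1, and each C–C bond counts 0. Tallying each carbon:
C1: 1C, 1F, 1Cl, 1Br → 0 + 1 + 1 + 1 = +3
C2: 2C, 2H → 0 − 2 = -2
C3: 2C, 2H → 0 − 2 = -2
C4: 1C, 1H, 1O, 1Br → 0 − 1 + 1 + 1 = +1
2 carbons (C2, C3) meet the condition.

2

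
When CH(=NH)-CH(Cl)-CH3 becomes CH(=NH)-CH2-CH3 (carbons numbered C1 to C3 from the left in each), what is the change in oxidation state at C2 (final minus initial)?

-2

Before: C2 has 2 bonds to C, 1 bond to H, 1 bond to Cl → oxidation state 0.
After: C2 has 2 bonds to C, 2 bonds to H → oxidation state -2.
Δ = -2 − (0) = -2, so this is a reduction at C2.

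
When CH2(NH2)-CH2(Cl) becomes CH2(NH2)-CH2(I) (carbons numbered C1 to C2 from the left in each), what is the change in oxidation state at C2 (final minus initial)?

Before: C2 has 1 bond to C, 2 bonds to H, 1 bond to Cl → oxidation state -1.
After: C2 has 1 bond to C, 2 bonds to H, 1 bond to I → oxidation state -1.
Δ = -1 − (-1) = 0, so no net redox change at C2.

0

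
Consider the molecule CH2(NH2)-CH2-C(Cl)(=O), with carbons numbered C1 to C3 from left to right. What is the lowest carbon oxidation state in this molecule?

Assign +1 per bond to O/N/halogen, −1 per bond to H or an electropositive element, and 0 per bond to carbon. Tallying each carbon:
C1: 1C, 2H, 1N → 0 − 2 + 1 = -1
C2: 2C, 2H → 0 − 2 = -2
C3: 1C, 2O, 1Cl → 0 + 2 + 1 = +3
The lowest value is -2.

-2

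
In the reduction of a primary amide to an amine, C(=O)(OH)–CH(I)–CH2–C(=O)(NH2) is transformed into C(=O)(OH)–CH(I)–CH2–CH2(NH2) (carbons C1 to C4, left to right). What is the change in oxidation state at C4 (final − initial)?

-4

Before: C4 has 1 bond to C, 2 bonds to O, 1 bond to N → oxidation state +3.
After: C4 has 1 bond to C, 2 bonds to H, 1 bond to N → oxidation state -1.
Δ = -1 − (+3) = -4, so this is a reduction at C4.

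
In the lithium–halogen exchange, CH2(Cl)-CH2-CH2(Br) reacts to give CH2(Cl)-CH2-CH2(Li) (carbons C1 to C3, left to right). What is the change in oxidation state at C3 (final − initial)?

Before: C3 has 1 bond to C, 2 bonds to H, 1 bond to Br → oxidation state -1.
After: C3 has 1 bond to C, 2 bonds to H, 1 bond to Li → oxidation state -3.
Δ = -3 − (-1) = -2, so this is a reduction at C3.

-2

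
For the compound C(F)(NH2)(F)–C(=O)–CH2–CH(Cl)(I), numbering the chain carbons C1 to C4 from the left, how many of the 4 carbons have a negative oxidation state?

1

Assign +1 per bond to O/N/halogen, −1 per bond to H or an electropositive element, and 0 per bond to carbon. Tallying each carbon:
C1: 1C, 1N, 2F → 0 + 1 + 2 = +3
C2: 2C, 2O → 0 + 2 = +2
C3: 2C, 2H → 0 − 2 = -2
C4: 1C, 1H, 1Cl, 1I → 0 − 1 + 1 + 1 = +1
1 carbon (C3) meets the condition.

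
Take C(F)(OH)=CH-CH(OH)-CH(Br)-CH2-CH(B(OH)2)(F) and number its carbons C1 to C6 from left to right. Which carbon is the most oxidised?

C1

Bonds to more-electronegative neighbours contribute +1 each, bonds to H or metals contribute −1 each, and C–C bonds contribute 0. Tallying each carbon:
C1: 2C, 1O, 1F → 0 + 1 + 1 = +2
C2: 3C, 1H → 0 − 1 = -1
C3: 2C, 1H, 1O → 0 − 1 + 1 = 0
C4: 2C, 1H, 1Br → 0 − 1 + 1 = 0
C5: 2C, 2H → 0 − 2 = -2
C6: 1C, 1H, 1F, 1B → 0 − 1 + 1 − 1 = -1
The most oxidised carbon is C1 at +2.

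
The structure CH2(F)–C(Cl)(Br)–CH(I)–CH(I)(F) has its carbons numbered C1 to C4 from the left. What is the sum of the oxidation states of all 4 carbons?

+2

Tallying each carbon's bonds:
C1: 1C, 2H, 1F → 0 − 2 + 1 = -1
C2: 2C, 1Cl, 1Br → 0 + 1 + 1 = +2
C3: 2C, 1H, 1I → 0 − 1 + 1 = 0
C4: 1C, 1H, 1F, 1I → 0 − 1 + 1 + 1 = +1
Sum = -1 + 2 + 0 + 1 = +2.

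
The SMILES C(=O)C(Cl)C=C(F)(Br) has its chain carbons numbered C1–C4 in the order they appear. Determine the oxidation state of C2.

0

C2 has one bond to C (0), one bond to C (0), one bond to Cl (+1), one bond to H (-1).
Oxidation state = 0 + 0 + 1 − 1 = 0.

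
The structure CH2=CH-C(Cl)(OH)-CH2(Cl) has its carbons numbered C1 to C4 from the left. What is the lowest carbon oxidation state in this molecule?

Count +1 for every bond to an atom more electronegative than carbon and −1 for every bond to one less electronegative; C–C bonds are 0. Tallying each carbon:
C1: 2C, 2H → 0 − 2 = -2
C2: 3C, 1H → 0 − 1 = -1
C3: 2C, 1O, 1Cl → 0 + 1 + 1 = +2
C4: 1C, 2H, 1Cl → 0 − 2 + 1 = -1
The lowest value is -2.

-2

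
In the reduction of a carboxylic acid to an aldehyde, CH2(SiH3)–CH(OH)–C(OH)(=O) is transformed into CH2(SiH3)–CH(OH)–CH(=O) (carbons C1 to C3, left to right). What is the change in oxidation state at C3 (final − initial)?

-2

Before: C3 has 1 bond to C, 3 bonds to O → oxidation state +3.
After: C3 has 1 bond to C, 1 bond to H, 2 bonds to O → oxidation state +1.
Δ = +1 − (+3) = -2, so this is a reduction at C3.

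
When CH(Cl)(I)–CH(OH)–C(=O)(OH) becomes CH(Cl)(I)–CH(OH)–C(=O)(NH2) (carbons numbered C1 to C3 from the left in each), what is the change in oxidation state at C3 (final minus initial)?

Before: C3 has 1 bond to C, 3 bonds to O → oxidation state +3.
After: C3 has 1 bond to C, 2 bonds to O, 1 bond to N → oxidation state +3.
Δ = +3 − (+3) = 0, so no net redox change at C3.

0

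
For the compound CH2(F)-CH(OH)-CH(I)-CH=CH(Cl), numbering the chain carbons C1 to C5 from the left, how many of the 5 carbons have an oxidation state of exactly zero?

Tallying each carbon's bonds:
C1: 1C, 2H, 1F → 0 − 2 + 1 = -1
C2: 2C, 1H, 1O → 0 − 1 + 1 = 0
C3: 2C, 1H, 1I → 0 − 1 + 1 = 0
C4: 3C, 1H → 0 − 1 = -1
C5: 2C, 1H, 1Cl → 0 − 1 + 1 = 0
3 carbons (C2, C3, C5) meet the condition.

3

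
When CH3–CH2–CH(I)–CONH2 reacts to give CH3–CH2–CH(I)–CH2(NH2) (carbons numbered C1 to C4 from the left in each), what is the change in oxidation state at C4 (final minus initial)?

Before: C4 has 1 bond to C, 2 bonds to O, 1 bond to N → oxidation state +3.
After: C4 has 1 bond to C, 2 bonds to H, 1 bond to N → oxidation state -1.
Δ = -1 − (+3) = -4, so this is a reduction at C4.

-4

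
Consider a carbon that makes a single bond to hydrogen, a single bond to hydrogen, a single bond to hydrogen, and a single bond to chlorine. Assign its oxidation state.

Assign +1 per bond to O/N/halogen, −1 per bond to H or an electropositive element, and 0 per bond to carbon.
The carbon has one bond to H (-1), one bond to H (-1), one bond to Cl (+1), one bond to H (-1).
Oxidation state = -1 − 1 + 1 − 1 = -2.

-2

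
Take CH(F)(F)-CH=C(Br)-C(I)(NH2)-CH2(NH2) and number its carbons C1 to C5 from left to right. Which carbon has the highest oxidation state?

C4

Assign +1 per bond to O/N/halogen, −1 per bond to H or an electropositive element, and 0 per bond to carbon. Tallying each carbon:
C1: 1C, 1H, 2F → 0 − 1 + 2 = +1
C2: 3C, 1H → 0 − 1 = -1
C3: 3C, 1Br → 0 + 1 = +1
C4: 2C, 1N, 1I → 0 + 1 + 1 = +2
C5: 1C, 2H, 1N → 0 − 2 + 1 = -1
The most oxidised carbon is C4 at +2.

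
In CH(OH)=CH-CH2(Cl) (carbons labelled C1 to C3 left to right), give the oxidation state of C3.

-1

Count +1 for every bond to an atom more electronegative than carbon and −1 for every bond to one less electronegative; C–C bonds are 0.
C3 has one bond to C (0), one bond to Cl (+1), one bond to H (-1), one bond to H (-1).
Oxidation state = 0 + 1 − 1 − 1 = -1.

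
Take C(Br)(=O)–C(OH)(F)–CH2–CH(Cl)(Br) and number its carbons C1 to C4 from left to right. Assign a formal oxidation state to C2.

Count +1 for every bond to an atom more electronegative than carbon and −1 for every bond to one less electronegative; C–C bonds are 0.
C2 has one bond to C (0), one bond to C (0), one bond to O (+1), one bond to F (+1).
Oxidation state = 0 + 0 + 1 + 1 = +2.

+2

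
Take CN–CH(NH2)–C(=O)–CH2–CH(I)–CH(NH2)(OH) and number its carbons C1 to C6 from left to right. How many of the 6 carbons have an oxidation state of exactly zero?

Assign +1 per bond to O/N/halogen, −1 per bond to H or an electropositive element, and 0 per bond to carbon. Tallying each carbon:
C1: 1C, 3N → 0 + 3 = +3
C2: 2C, 1H, 1N → 0 − 1 + 1 = 0
C3: 2C, 2O → 0 + 2 = +2
C4: 2C, 2H → 0 − 2 = -2
C5: 2C, 1H, 1I → 0 − 1 + 1 = 0
C6: 1C, 1H, 1O, 1N → 0 − 1 + 1 + 1 = +1
2 carbons (C2, C5) meet the condition.

2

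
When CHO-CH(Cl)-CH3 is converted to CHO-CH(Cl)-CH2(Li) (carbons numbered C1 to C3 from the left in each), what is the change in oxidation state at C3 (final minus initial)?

Before: C3 has 1 bond to C, 3 bonds to H → oxidation state -3.
After: C3 has 1 bond to C, 2 bonds to H, 1 bond to Li → oxidation state -3.
Δ = -3 − (-3) = 0, so no net redox change at C3.

0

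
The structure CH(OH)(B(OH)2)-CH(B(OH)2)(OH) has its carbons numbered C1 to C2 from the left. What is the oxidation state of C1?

-1

Count +1 for every bond to an atom more electronegative than carbon and −1 for every bond to one less electronegative; C–C bonds are 0.
C1 has one bond to C (0), one bond to H (-1), one bond to O (+1), one bond to B (-1).
Oxidation state = 0 − 1 + 1 − 1 = -1.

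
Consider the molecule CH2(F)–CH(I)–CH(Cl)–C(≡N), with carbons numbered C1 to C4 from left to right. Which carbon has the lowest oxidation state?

C1

Tallying each carbon's bonds:
C1: 1C, 2H, 1F → 0 − 2 + 1 = -1
C2: 2C, 1H, 1I → 0 − 1 + 1 = 0
C3: 2C, 1H, 1Cl → 0 − 1 + 1 = 0
C4: 1C, 3N → 0 + 3 = +3
The most reduced carbon is C1 at -1.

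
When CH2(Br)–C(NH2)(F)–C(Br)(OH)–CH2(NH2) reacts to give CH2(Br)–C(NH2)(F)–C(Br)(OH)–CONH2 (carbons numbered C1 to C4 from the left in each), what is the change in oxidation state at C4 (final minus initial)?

+4

Before: C4 has 1 bond to C, 2 bonds to H, 1 bond to N → oxidation state -1.
After: C4 has 1 bond to C, 2 bonds to O, 1 bond to N → oxidation state +3.
Δ = +3 − (-1) = +4, so this is an oxidation at C4.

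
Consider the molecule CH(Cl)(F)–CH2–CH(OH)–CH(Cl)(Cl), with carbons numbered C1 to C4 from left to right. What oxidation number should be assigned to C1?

Bonds to more-electronegative neighbours contribute +1 each, bonds to H or metals contribute −1 each, and C–C bonds contribute 0.
C1 has one bond to C (0), one bond to H (-1), one bond to Cl (+1), one bond to F (+1).
Oxidation state = 0 − 1 + 1 + 1 = +1.

+1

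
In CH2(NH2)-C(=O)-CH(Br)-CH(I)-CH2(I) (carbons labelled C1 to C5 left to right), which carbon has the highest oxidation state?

Assign +1 per bond to O/N/halogen, −1 per bond to H or an electropositive element, and 0 per bond to carbon. Tallying each carbon:
C1: 1C, 2H, 1N → 0 − 2 + 1 = -1
C2: 2C, 2O → 0 + 2 = +2
C3: 2C, 1H, 1Br → 0 − 1 + 1 = 0
C4: 2C, 1H, 1I → 0 − 1 + 1 = 0
C5: 1C, 2H, 1I → 0 − 2 + 1 = -1
The most oxidised carbon is C2 at +2.

C2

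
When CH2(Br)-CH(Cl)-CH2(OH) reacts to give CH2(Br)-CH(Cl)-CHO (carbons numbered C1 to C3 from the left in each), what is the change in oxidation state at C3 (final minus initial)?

Before: C3 has 1 bond to C, 2 bonds to H, 1 bond to O → oxidation state -1.
After: C3 has 1 bond to C, 1 bond to H, 2 bonds to O → oxidation state +1.
Δ = +1 − (-1) = +2, so this is an oxidation at C3.

+2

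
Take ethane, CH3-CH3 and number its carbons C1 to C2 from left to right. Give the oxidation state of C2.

-3

Count +1 for every bond to an atom more electronegative than carbon and −1 for every bond to one less electronegative; C–C bonds are 0.
C2 has one bond to H (-1), one bond to H (-1), one bond to H (-1), one bond to C (0).
Oxidation state = -1 − 1 − 1 + 0 = -3.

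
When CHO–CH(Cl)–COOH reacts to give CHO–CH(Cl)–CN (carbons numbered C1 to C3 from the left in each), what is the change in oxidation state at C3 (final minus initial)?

Before: C3 has 1 bond to C, 3 bonds to O → oxidation state +3.
After: C3 has 1 bond to C, 3 bonds to N → oxidation state +3.
Δ = +3 − (+3) = 0, so no net redox change at C3.

0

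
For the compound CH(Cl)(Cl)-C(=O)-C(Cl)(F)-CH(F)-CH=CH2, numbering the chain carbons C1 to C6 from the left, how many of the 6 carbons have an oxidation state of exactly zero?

1

Tallying each carbon's bonds:
C1: 1C, 1H, 2Cl → 0 − 1 + 2 = +1
C2: 2C, 2O → 0 + 2 = +2
C3: 2C, 1F, 1Cl → 0 + 1 + 1 = +2
C4: 2C, 1H, 1F → 0 − 1 + 1 = 0
C5: 3C, 1H → 0 − 1 = -1
C6: 2C, 2H → 0 − 2 = -2
1 carbon (C4) meets the condition.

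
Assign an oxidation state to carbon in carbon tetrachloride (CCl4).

+4

The carbon has one bond to Cl (+1), one bond to Cl (+1), one bond to Cl (+1), one bond to Cl (+1).
Oxidation state = +1 + 1 + 1 + 1 = +4.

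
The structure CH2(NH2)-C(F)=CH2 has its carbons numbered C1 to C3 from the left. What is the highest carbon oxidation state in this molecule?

+1

Tallying each carbon's bonds:
C1: 1C, 2H, 1N → 0 − 2 + 1 = -1
C2: 3C, 1F → 0 + 1 = +1
C3: 2C, 2H → 0 − 2 = -2
The highest value is +1.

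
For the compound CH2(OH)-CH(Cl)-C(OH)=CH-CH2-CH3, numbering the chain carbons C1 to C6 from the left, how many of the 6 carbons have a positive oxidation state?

Tallying each carbon's bonds:
C1: 1C, 2H, 1O → 0 − 2 + 1 = -1
C2: 2C, 1H, 1Cl → 0 − 1 + 1 = 0
C3: 3C, 1O → 0 + 1 = +1
C4: 3C, 1H → 0 − 1 = -1
C5: 2C, 2H → 0 − 2 = -2
C6: 1C, 3H → 0 − 3 = -3
1 carbon (C3) meets the condition.

1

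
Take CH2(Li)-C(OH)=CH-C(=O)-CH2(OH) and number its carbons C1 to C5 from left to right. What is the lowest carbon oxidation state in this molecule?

-3

Tallying each carbon's bonds:
C1: 1C, 2H, 1Li → 0 − 2 − 1 = -3
C2: 3C, 1O → 0 + 1 = +1
C3: 3C, 1H → 0 − 1 = -1
C4: 2C, 2O → 0 + 2 = +2
C5: 1C, 2H, 1O → 0 − 2 + 1 = -1
The lowest value is -3.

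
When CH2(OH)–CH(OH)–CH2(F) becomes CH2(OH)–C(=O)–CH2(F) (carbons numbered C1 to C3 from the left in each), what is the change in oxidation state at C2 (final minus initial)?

+2

Before: C2 has 2 bonds to C, 1 bond to H, 1 bond to O → oxidation state 0.
After: C2 has 2 bonds to C, 2 bonds to O → oxidation state +2.
Δ = +2 − (0) = +2, so this is an oxidation at C2.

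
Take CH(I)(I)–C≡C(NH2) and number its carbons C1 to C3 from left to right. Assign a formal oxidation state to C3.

+1

Each bond to a more electronegative atom (O, N, halogen) counts +1, each bond to a less electronegative atom (H, metal, B, Si) counts −1, and each C–C bond counts 0.
C3 has a triple bond to C (3×0 = 0), one bond to N (+1).
Oxidation state = 0 + 1 = +1.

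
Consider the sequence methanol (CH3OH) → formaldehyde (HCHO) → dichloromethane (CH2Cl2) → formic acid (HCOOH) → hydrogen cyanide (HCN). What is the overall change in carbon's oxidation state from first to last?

+4

Carbon oxidation states along the series — methanol: -2, formaldehyde: 0, dichloromethane: 0, formic acid: +2, hydrogen cyanide: +2.
Net change = +2 − (-2) = +4.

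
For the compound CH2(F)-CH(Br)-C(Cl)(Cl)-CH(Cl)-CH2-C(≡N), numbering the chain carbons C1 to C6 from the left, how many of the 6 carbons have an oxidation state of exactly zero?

2

Count +1 for every bond to an atom more electronegative than carbon and −1 for every bond to one less electronegative; C–C bonds are 0. Tallying each carbon:
C1: 1C, 2H, 1F → 0 − 2 + 1 = -1
C2: 2C, 1H, 1Br → 0 − 1 + 1 = 0
C3: 2C, 2Cl → 0 + 2 = +2
C4: 2C, 1H, 1Cl → 0 − 1 + 1 = 0
C5: 2C, 2H → 0 − 2 = -2
C6: 1C, 3N → 0 + 3 = +3
2 carbons (C2, C4) meet the condition.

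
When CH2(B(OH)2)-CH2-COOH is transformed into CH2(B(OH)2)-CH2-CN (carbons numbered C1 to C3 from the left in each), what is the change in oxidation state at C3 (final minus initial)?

Before: C3 has 1 bond to C, 3 bonds to O → oxidation state +3.
After: C3 has 1 bond to C, 3 bonds to N → oxidation state +3.
Δ = +3 − (+3) = 0, so no net redox change at C3.

0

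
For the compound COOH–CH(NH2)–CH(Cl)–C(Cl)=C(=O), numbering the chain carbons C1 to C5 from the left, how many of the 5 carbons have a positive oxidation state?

3

Tallying each carbon's bonds:
C1: 1C, 3O → 0 + 3 = +3
C2: 2C, 1H, 1N → 0 − 1 + 1 = 0
C3: 2C, 1H, 1Cl → 0 − 1 + 1 = 0
C4: 3C, 1Cl → 0 + 1 = +1
C5: 2C, 2O → 0 + 2 = +2
3 carbons (C1, C4, C5) meet the condition.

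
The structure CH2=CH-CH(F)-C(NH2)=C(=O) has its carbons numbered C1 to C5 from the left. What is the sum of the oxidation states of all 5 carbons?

0

Tallying each carbon's bonds:
C1: 2C, 2H → 0 − 2 = -2
C2: 3C, 1H → 0 − 1 = -1
C3: 2C, 1H, 1F → 0 − 1 + 1 = 0
C4: 3C, 1N → 0 + 1 = +1
C5: 2C, 2O → 0 + 2 = +2
Sum = -2 − 1 + 0 + 1 + 2 = 0.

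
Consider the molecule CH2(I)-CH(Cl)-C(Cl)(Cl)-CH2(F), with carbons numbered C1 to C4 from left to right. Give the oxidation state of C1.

-1

C1 has one bond to C (0), one bond to I (+1), one bond to H (-1), one bond to H (-1).
Oxidation state = 0 + 1 − 1 − 1 = -1.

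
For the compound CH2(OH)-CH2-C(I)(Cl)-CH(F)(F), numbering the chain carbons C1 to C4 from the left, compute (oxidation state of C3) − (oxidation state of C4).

+1

C3: 2C, 1Cl, 1I → 0 + 1 + 1 = +2
C4: 1C, 1H, 2F → 0 − 1 + 2 = +1
Difference: +2 − (+1) = +1.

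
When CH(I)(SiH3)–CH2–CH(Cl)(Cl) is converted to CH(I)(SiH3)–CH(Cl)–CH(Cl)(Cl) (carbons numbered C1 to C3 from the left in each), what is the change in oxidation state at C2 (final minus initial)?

Before: C2 has 2 bonds to C, 2 bonds to H → oxidation state -2.
After: C2 has 2 bonds to C, 1 bond to H, 1 bond to Cl → oxidation state 0.
Δ = 0 − (-2) = +2, so this is an oxidation at C2.

+2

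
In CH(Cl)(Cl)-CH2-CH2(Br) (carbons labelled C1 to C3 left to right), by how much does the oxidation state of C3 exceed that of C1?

C3: 1C, 2H, 1Br → 0 − 2 + 1 = -1
C1: 1C, 1H, 2Cl → 0 − 1 + 2 = +1
Difference: -1 − (+1) = -2.

-2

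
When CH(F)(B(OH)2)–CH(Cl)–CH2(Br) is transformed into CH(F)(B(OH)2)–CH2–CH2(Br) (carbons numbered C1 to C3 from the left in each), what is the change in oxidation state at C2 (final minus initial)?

-2

Before: C2 has 2 bonds to C, 1 bond to H, 1 bond to Cl → oxidation state 0.
After: C2 has 2 bonds to C, 2 bonds to H → oxidation state -2.
Δ = -2 − (0) = -2, so this is a reduction at C2.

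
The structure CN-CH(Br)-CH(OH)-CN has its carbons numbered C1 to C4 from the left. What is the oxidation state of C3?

0

C3 has one bond to C (0), one bond to C (0), one bond to O (+1), one bond to H (-1).
Oxidation state = 0 + 0 + 1 − 1 = 0.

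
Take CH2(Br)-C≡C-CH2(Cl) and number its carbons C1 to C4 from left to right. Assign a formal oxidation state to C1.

-1

C1 has one bond to C (0), one bond to H (-1), one bond to Br (+1), one bond to H (-1).
Oxidation state = 0 − 1 + 1 − 1 = -1.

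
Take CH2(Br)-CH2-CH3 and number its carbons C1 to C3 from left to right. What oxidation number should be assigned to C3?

C3 has one bond to C (0), one bond to H (-1), one bond to H (-1), one bond to H (-1).
Oxidation state = 0 − 1 − 1 − 1 = -3.

-3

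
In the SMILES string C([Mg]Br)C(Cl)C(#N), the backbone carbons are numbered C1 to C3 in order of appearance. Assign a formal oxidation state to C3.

C3 has one bond to C (0), a triple bond to N (3×+1 = +3).
Oxidation state = 0 + 3 = +3.

+3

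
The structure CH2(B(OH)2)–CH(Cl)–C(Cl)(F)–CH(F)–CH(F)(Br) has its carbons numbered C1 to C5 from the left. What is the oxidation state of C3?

C3 has one bond to C (0), one bond to C (0), one bond to Cl (+1), one bond to F (+1).
Oxidation state = 0 + 0 + 1 + 1 = +2.

+2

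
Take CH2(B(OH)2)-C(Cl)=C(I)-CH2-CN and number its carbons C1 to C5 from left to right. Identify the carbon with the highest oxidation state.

C5

Count +1 for every bond to an atom more electronegative than carbon and −1 for every bond to one less electronegative; C–C bonds are 0. Tallying each carbon:
C1: 1C, 2H, 1B → 0 − 2 − 1 = -3
C2: 3C, 1Cl → 0 + 1 = +1
C3: 3C, 1I → 0 + 1 = +1
C4: 2C, 2H → 0 − 2 = -2
C5: 1C, 3N → 0 + 3 = +3
The most oxidised carbon is C5 at +3.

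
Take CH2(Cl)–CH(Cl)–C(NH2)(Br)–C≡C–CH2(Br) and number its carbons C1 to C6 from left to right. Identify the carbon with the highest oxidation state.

Tallying each carbon's bonds:
C1: 1C, 2H, 1Cl → 0 − 2 + 1 = -1
C2: 2C, 1H, 1Cl → 0 − 1 + 1 = 0
C3: 2C, 1N, 1Br → 0 + 1 + 1 = +2
C4: 4C → 0 = 0
C5: 4C → 0 = 0
C6: 1C, 2H, 1Br → 0 − 2 + 1 = -1
The most oxidised carbon is C3 at +2.

C3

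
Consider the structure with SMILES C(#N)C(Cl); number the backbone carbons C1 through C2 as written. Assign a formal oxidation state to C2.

-1

C2 has one bond to C (0), one bond to H (-1), one bond to Cl (+1), one bond to H (-1).
Oxidation state = 0 − 1 + 1 − 1 = -1.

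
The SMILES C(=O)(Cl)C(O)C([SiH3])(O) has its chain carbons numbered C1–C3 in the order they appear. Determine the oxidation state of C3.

Assign +1 per bond to O/N/halogen, −1 per bond to H or an electropositive element, and 0 per bond to carbon.
C3 has one bond to C (0), one bond to H (-1), one bond to Si (-1), one bond to O (+1).
Oxidation state = 0 − 1 − 1 + 1 = -1.

-1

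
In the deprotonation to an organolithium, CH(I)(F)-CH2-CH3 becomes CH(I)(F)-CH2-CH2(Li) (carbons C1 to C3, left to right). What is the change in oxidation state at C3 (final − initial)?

Before: C3 has 1 bond to C, 3 bonds to H → oxidation state -3.
After: C3 has 1 bond to C, 2 bonds to H, 1 bond to Li → oxidation state -3.
Δ = -3 − (-3) = 0, so no net redox change at C3.

0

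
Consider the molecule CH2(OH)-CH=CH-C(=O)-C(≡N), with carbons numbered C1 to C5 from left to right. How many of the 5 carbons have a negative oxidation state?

3

Tallying each carbon's bonds:
C1: 1C, 2H, 1O → 0 − 2 + 1 = -1
C2: 3C, 1H → 0 − 1 = -1
C3: 3C, 1H → 0 − 1 = -1
C4: 2C, 2O → 0 + 2 = +2
C5: 1C, 3N → 0 + 3 = +3
3 carbons (C1, C2, C3) meet the condition.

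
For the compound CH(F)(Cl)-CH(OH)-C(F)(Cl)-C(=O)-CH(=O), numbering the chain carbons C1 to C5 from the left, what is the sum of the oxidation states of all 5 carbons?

+6

Tallying each carbon's bonds:
C1: 1C, 1H, 1F, 1Cl → 0 − 1 + 1 + 1 = +1
C2: 2C, 1H, 1O → 0 − 1 + 1 = 0
C3: 2C, 1F, 1Cl → 0 + 1 + 1 = +2
C4: 2C, 2O → 0 + 2 = +2
C5: 1C, 1H, 2O → 0 − 1 + 2 = +1
Sum = +1 + 0 + 2 + 2 + 1 = +6.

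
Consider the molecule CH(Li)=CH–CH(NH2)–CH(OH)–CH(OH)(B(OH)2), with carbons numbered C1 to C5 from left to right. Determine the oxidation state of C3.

0

Bonds to more-electronegative neighbours contribute +1 each, bonds to H or metals contribute −1 each, and C–C bonds contribute 0.
C3 has one bond to C (0), one bond to C (0), one bond to H (-1), one bond to N (+1).
Oxidation state = 0 + 0 − 1 + 1 = 0.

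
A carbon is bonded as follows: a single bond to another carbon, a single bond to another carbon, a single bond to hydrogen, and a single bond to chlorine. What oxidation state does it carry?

0

Count +1 for every bond to an atom more electronegative than carbon and −1 for every bond to one less electronegative; C–C bonds are 0.
The carbon has one bond to C (0), one bond to C (0), one bond to Cl (+1), one bond to H (-1).
Oxidation state = 0 + 0 + 1 − 1 = 0.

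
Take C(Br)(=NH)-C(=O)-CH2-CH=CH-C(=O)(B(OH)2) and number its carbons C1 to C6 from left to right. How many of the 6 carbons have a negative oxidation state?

Count +1 for every bond to an atom more electronegative than carbon and −1 for every bond to one less electronegative; C–C bonds are 0. Tallying each carbon:
C1: 1C, 2N, 1Br → 0 + 2 + 1 = +3
C2: 2C, 2O → 0 + 2 = +2
C3: 2C, 2H → 0 − 2 = -2
C4: 3C, 1H → 0 − 1 = -1
C5: 3C, 1H → 0 − 1 = -1
C6: 1C, 2O, 1B → 0 + 2 − 1 = +1
3 carbons (C3, C4, C5) meet the condition.

3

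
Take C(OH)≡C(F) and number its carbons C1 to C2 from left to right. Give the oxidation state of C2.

Bonds to more-electronegative neighbours contribute +1 each, bonds to H or metals contribute −1 each, and C–C bonds contribute 0.
C2 has a triple bond to C (3×0 = 0), one bond to F (+1).
Oxidation state = 0 + 1 = +1.

+1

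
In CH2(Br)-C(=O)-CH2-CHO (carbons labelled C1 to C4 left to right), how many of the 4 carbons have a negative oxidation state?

2

Bonds to more-electronegative neighbours contribute +1 each, bonds to H or metals contribute −1 each, and C–C bonds contribute 0. Tallying each carbon:
C1: 1C, 2H, 1Br → 0 − 2 + 1 = -1
C2: 2C, 2O → 0 + 2 = +2
C3: 2C, 2H → 0 − 2 = -2
C4: 1C, 1H, 2O → 0 − 1 + 2 = +1
2 carbons (C1, C3) meet the condition.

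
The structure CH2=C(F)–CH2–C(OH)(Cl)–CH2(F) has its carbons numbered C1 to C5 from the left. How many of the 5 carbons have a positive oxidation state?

2

Each bond to a more electronegative atom (O, N, halogen) counts +1, each bond to a less electronegative atom (H, metal, B, Si) counts −1, and each C–C bond counts 0. Tallying each carbon:
C1: 2C, 2H → 0 − 2 = -2
C2: 3C, 1F → 0 + 1 = +1
C3: 2C, 2H → 0 − 2 = -2
C4: 2C, 1O, 1Cl → 0 + 1 + 1 = +2
C5: 1C, 2H, 1F → 0 − 2 + 1 = -1
2 carbons (C2, C4) meet the condition.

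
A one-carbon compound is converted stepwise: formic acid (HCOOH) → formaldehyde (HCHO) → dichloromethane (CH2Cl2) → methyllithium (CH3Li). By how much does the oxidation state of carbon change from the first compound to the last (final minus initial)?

Carbon oxidation states along the series — formic acid: +2, formaldehyde: 0, dichloromethane: 0, methyllithium: -4.
Net change = -4 − (+2) = -6.

-6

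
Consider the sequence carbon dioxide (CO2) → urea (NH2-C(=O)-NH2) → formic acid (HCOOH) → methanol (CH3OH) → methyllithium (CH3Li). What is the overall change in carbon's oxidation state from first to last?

Carbon oxidation states along the series — carbon dioxide: +4, urea: +4, formic acid: +2, methanol: -2, methyllithium: -4.
Net change = -4 − (+4) = -8.

-8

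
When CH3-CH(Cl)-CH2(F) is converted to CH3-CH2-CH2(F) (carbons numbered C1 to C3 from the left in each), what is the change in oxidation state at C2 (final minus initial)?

Before: C2 has 2 bonds to C, 1 bond to H, 1 bond to Cl → oxidation state 0.
After: C2 has 2 bonds to C, 2 bonds to H → oxidation state -2.
Δ = -2 − (0) = -2, so this is a reduction at C2.

-2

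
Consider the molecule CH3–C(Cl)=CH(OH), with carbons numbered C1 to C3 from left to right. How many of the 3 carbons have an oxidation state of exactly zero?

Tallying each carbon's bonds:
C1: 1C, 3H → 0 − 3 = -3
C2: 3C, 1Cl → 0 + 1 = +1
C3: 2C, 1H, 1O → 0 − 1 + 1 = 0
1 carbon (C3) meets the condition.

1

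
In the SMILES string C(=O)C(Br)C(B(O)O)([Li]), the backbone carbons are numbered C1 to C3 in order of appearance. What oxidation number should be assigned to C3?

C3 has one bond to C (0), one bond to H (-1), one bond to B (-1), one bond to Li (-1).
Oxidation state = 0 − 1 − 1 − 1 = -3.

-3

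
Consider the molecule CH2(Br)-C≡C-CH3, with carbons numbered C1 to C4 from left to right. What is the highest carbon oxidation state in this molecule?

0

Assign +1 per bond to O/N/halogen, −1 per bond to H or an electropositive element, and 0 per bond to carbon. Tallying each carbon:
C1: 1C, 2H, 1Br → 0 − 2 + 1 = -1
C2: 4C → 0 = 0
C3: 4C → 0 = 0
C4: 1C, 3H → 0 − 3 = -3
The highest value is 0.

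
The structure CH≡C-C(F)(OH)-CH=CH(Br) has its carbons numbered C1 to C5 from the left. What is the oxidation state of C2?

0

Each bond to a more electronegative atom (O, N, halogen) counts +1, each bond to a less electronegative atom (H, metal, B, Si) counts −1, and each C–C bond counts 0.
C2 has a triple bond to C (3×0 = 0), one bond to C (0).
Oxidation state = 0 + 0 = 0.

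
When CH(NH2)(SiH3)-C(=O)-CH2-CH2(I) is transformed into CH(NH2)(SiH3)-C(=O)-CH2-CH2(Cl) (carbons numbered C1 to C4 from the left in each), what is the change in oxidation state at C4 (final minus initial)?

Before: C4 has 1 bond to C, 2 bonds to H, 1 bond to I → oxidation state -1.
After: C4 has 1 bond to C, 2 bonds to H, 1 bond to Cl → oxidation state -1.
Δ = -1 − (-1) = 0, so no net redox change at C4.

0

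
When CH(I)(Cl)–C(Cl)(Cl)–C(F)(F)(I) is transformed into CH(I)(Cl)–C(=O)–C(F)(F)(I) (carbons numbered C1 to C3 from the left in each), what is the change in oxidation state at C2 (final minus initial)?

0

Before: C2 has 2 bonds to C, 2 bonds to Cl → oxidation state +2.
After: C2 has 2 bonds to C, 2 bonds to O → oxidation state +2.
Δ = +2 − (+2) = 0, so no net redox change at C2.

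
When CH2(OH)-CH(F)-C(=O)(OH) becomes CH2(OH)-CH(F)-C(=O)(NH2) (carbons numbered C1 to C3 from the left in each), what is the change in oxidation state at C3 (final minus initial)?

0

Before: C3 has 1 bond to C, 3 bonds to O → oxidation state +3.
After: C3 has 1 bond to C, 2 bonds to O, 1 bond to N → oxidation state +3.
Δ = +3 − (+3) = 0, so no net redox change at C3.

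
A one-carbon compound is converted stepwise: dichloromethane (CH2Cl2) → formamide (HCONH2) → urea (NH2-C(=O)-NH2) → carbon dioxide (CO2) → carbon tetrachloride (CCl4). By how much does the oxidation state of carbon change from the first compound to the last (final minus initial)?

Carbon oxidation states along the series — dichloromethane: 0, formamide: +2, urea: +4, carbon dioxide: +4, carbon tetrachloride: +4.
Net change = +4 − (0) = +4.

+4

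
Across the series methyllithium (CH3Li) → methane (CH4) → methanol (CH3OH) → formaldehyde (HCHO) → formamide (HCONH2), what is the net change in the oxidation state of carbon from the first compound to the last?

+6

Carbon oxidation states along the series — methyllithium: -4, methane: -4, methanol: -2, formaldehyde: 0, formamide: +2.
Net change = +2 − (-4) = +6.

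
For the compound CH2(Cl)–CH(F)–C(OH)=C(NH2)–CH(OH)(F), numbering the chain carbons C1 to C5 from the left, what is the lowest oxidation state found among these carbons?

Tallying each carbon's bonds:
C1: 1C, 2H, 1Cl → 0 − 2 + 1 = -1
C2: 2C, 1H, 1F → 0 − 1 + 1 = 0
C3: 3C, 1O → 0 + 1 = +1
C4: 3C, 1N → 0 + 1 = +1
C5: 1C, 1H, 1O, 1F → 0 − 1 + 1 + 1 = +1
The lowest value is -1.

-1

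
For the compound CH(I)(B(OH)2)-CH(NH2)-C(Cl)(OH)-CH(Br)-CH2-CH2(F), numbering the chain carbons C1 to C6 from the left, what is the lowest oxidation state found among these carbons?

-2

Tallying each carbon's bonds:
C1: 1C, 1H, 1I, 1B → 0 − 1 + 1 − 1 = -1
C2: 2C, 1H, 1N → 0 − 1 + 1 = 0
C3: 2C, 1O, 1Cl → 0 + 1 + 1 = +2
C4: 2C, 1H, 1Br → 0 − 1 + 1 = 0
C5: 2C, 2H → 0 − 2 = -2
C6: 1C, 2H, 1F → 0 − 2 + 1 = -1
The lowest value is -2.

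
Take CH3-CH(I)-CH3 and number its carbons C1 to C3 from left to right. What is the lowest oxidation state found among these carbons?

-3

Bonds to more-electronegative neighbours contribute +1 each, bonds to H or metals contribute −1 each, and C–C bonds contribute 0. Tallying each carbon:
C1: 1C, 3H → 0 − 3 = -3
C2: 2C, 1H, 1I → 0 − 1 + 1 = 0
C3: 1C, 3H → 0 − 3 = -3
The lowest value is -3.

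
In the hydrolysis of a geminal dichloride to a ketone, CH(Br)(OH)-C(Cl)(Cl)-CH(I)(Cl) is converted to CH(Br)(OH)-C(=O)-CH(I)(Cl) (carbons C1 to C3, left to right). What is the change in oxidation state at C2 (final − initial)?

0

Before: C2 has 2 bonds to C, 2 bonds to Cl → oxidation state +2.
After: C2 has 2 bonds to C, 2 bonds to O → oxidation state +2.
Δ = +2 − (+2) = 0, so no net redox change at C2.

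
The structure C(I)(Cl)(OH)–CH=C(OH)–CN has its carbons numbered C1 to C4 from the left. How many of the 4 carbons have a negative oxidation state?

1

Tallying each carbon's bonds:
C1: 1C, 1O, 1Cl, 1I → 0 + 1 + 1 + 1 = +3
C2: 3C, 1H → 0 − 1 = -1
C3: 3C, 1O → 0 + 1 = +1
C4: 1C, 3N → 0 + 3 = +3
1 carbon (C2) meets the condition.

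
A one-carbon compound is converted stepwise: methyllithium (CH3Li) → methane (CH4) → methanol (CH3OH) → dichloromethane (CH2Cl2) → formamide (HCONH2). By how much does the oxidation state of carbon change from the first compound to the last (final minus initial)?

Carbon oxidation states along the series — methyllithium: -4, methane: -4, methanol: -2, dichloromethane: 0, formamide: +2.
Net change = +2 − (-4) = +6.

+6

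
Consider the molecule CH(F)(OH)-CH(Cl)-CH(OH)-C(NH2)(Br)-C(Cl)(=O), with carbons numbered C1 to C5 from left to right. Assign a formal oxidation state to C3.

0

C3 has one bond to C (0), one bond to C (0), one bond to O (+1), one bond to H (-1).
Oxidation state = 0 + 0 + 1 − 1 = 0.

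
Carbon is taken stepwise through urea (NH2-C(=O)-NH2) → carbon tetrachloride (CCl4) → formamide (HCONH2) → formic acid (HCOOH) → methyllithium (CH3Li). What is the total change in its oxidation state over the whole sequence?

Carbon oxidation states along the series — urea: +4, carbon tetrachloride: +4, formamide: +2, formic acid: +2, methyllithium: -4.
Net change = -4 − (+4) = -8.

-8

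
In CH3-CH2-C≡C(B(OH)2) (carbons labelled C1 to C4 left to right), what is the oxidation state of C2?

Each bond to a more electronegative atom (O, N, halogen) counts +1, each bond to a less electronegative atom (H, metal, B, Si) counts −1, and each C–C bond counts 0.
C2 has one bond to C (0), one bond to C (0), one bond to H (-1), one bond to H (-1).
Oxidation state = 0 + 0 − 1 − 1 = -2.

-2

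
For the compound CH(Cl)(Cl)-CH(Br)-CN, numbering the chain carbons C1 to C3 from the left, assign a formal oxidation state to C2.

0

Bonds to more-electronegative neighbours contribute +1 each, bonds to H or metals contribute −1 each, and C–C bonds contribute 0.
C2 has one bond to C (0), one bond to C (0), one bond to Br (+1), one bond to H (-1).
Oxidation state = 0 + 0 + 1 − 1 = 0.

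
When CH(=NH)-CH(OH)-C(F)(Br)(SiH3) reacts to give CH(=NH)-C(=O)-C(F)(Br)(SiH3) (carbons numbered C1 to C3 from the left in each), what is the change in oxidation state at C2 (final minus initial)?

Before: C2 has 2 bonds to C, 1 bond to H, 1 bond to O → oxidation state 0.
After: C2 has 2 bonds to C, 2 bonds to O → oxidation state +2.
Δ = +2 − (0) = +2, so this is an oxidation at C2.

+2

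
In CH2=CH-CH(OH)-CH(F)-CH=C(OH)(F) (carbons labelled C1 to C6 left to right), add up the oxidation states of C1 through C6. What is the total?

Assign +1 per bond to O/N/halogen, −1 per bond to H or an electropositive element, and 0 per bond to carbon. Tallying each carbon:
C1: 2C, 2H → 0 − 2 = -2
C2: 3C, 1H → 0 − 1 = -1
C3: 2C, 1H, 1O → 0 − 1 + 1 = 0
C4: 2C, 1H, 1F → 0 − 1 + 1 = 0
C5: 3C, 1H → 0 − 1 = -1
C6: 2C, 1O, 1F → 0 + 1 + 1 = +2
Sum = -2 − 1 + 0 + 0 − 1 + 2 = -2.

-2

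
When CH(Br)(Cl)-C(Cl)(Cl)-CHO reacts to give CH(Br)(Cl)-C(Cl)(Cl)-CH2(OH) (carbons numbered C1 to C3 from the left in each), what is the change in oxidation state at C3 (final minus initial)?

-2

Before: C3 has 1 bond to C, 1 bond to H, 2 bonds to O → oxidation state +1.
After: C3 has 1 bond to C, 2 bonds to H, 1 bond to O → oxidation state -1.
Δ = -1 − (+1) = -2, so this is a reduction at C3.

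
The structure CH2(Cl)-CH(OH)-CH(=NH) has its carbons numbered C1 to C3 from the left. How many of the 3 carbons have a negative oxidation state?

1

Count +1 for every bond to an atom more electronegative than carbon and −1 for every bond to one less electronegative; C–C bonds are 0. Tallying each carbon:
C1: 1C, 2H, 1Cl → 0 − 2 + 1 = -1
C2: 2C, 1H, 1O → 0 − 1 + 1 = 0
C3: 1C, 1H, 2N → 0 − 1 + 2 = +1
1 carbon (C1) meets the condition.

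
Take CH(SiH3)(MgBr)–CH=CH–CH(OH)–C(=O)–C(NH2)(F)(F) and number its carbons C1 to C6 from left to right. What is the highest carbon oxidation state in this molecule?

Assign +1 per bond to O/N/halogen, −1 per bond to H or an electropositive element, and 0 per bond to carbon. Tallying each carbon:
C1: 1C, 1H, 1Mg, 1Si → 0 − 1 − 1 − 1 = -3
C2: 3C, 1H → 0 − 1 = -1
C3: 3C, 1H → 0 − 1 = -1
C4: 2C, 1H, 1O → 0 − 1 + 1 = 0
C5: 2C, 2O → 0 + 2 = +2
C6: 1C, 1N, 2F → 0 + 1 + 2 = +3
The highest value is +3.

+3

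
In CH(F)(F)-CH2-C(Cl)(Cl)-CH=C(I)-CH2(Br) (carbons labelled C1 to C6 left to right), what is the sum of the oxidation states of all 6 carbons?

Tallying each carbon's bonds:
C1: 1C, 1H, 2F → 0 − 1 + 2 = +1
C2: 2C, 2H → 0 − 2 = -2
C3: 2C, 2Cl → 0 + 2 = +2
C4: 3C, 1H → 0 − 1 = -1
C5: 3C, 1I → 0 + 1 = +1
C6: 1C, 2H, 1Br → 0 − 2 + 1 = -1
Sum = +1 − 2 + 2 − 1 + 1 − 1 = 0.

0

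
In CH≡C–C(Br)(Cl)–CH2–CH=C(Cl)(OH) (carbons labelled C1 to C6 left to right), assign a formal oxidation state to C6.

+2

Each bond to a more electronegative atom (O, N, halogen) counts +1, each bond to a less electronegative atom (H, metal, B, Si) counts −1, and each C–C bond counts 0.
C6 has a double bond to C (2×0 = 0), one bond to Cl (+1), one bond to O (+1).
Oxidation state = 0 + 1 + 1 = +2.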